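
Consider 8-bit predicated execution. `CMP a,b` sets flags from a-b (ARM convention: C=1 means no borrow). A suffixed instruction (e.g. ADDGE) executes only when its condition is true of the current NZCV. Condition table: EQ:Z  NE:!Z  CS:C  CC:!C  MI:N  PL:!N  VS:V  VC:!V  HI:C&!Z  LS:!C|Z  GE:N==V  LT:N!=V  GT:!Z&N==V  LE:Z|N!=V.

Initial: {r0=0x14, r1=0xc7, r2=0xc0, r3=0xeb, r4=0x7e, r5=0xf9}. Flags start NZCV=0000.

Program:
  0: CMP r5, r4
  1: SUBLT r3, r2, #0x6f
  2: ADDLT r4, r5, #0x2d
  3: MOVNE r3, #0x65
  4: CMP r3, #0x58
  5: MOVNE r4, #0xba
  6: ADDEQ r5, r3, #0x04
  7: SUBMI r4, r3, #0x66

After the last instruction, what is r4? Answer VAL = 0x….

[0] flags=0011 → (cmp)
[1] flags=0011 LT?T → r3=0x51
[2] flags=0011 LT?T → r4=0x26
[3] flags=0011 NE?T → r3=0x65
[4] flags=0010 → (cmp)
[5] flags=0010 NE?T → r4=0xba
[6] flags=0010 EQ?F → skip
[7] flags=0010 MI?F → skip

VAL = 0xba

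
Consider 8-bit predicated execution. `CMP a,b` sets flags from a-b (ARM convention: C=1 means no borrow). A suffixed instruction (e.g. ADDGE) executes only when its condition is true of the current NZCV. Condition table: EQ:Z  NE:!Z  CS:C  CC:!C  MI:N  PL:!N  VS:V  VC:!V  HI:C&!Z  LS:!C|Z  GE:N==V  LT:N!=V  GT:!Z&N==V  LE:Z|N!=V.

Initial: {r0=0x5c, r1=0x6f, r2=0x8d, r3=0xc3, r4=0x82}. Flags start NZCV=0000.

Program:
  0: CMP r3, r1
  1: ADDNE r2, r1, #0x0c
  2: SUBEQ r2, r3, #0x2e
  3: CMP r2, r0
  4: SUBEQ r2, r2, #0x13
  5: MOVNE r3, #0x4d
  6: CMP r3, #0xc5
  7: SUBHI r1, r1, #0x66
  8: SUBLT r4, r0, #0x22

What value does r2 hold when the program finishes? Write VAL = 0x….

[0] flags=0011 → (cmp)
[1] flags=0011 NE?T → r2=0x7b
[2] flags=0011 EQ?F → skip
[3] flags=0010 → (cmp)
[4] flags=0010 EQ?F → skip
[5] flags=0010 NE?T → r3=0x4d
[6] flags=1001 → (cmp)
[7] flags=1001 HI?F → skip
[8] flags=1001 LT?F → skip

VAL = 0x7b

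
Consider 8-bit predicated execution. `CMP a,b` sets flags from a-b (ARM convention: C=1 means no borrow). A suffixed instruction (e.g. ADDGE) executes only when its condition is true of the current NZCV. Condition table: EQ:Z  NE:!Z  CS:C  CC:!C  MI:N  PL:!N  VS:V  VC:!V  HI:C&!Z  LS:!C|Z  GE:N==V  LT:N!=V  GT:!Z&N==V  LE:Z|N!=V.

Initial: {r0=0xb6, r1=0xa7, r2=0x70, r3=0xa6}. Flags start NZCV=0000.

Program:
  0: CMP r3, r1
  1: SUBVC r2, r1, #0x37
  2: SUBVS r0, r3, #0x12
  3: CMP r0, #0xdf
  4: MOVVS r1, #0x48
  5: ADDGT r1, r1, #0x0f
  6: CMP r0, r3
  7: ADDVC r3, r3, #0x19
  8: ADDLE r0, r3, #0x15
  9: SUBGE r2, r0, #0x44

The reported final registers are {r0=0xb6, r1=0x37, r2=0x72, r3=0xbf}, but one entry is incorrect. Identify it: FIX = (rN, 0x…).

[0] flags=1000 → (cmp)
[1] flags=1000 VC?T → r2=0x70
[2] flags=1000 VS?F → skip
[3] flags=1000 → (cmp)
[4] flags=1000 VS?F → skip
[5] flags=1000 GT?F → skip
[6] flags=0010 → (cmp)
[7] flags=0010 VC?T → r3=0xbf
[8] flags=0010 LE?F → skip
[9] flags=0010 GE?T → r2=0x72

FIX = (r1, 0xa7)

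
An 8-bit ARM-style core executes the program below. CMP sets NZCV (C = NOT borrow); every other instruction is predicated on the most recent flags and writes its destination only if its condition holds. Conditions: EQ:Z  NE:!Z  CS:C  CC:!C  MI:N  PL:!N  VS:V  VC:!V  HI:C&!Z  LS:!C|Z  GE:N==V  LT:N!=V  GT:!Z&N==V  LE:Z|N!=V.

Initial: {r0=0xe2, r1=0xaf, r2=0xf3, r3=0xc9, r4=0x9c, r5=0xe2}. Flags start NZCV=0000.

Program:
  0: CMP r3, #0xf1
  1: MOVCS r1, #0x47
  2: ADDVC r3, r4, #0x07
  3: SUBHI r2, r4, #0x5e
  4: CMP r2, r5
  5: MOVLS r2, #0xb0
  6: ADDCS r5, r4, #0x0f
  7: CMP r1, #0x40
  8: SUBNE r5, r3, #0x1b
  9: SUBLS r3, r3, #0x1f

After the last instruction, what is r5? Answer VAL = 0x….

VAL = 0x88

[0] flags=1000 → (cmp)
[1] flags=1000 CS?F → skip
[2] flags=1000 VC?T → r3=0xa3
[3] flags=1000 HI?F → skip
[4] flags=0010 → (cmp)
[5] flags=0010 LS?F → skip
[6] flags=0010 CS?T → r5=0xab
[7] flags=0011 → (cmp)
[8] flags=0011 NE?T → r5=0x88
[9] flags=0011 LS?F → skip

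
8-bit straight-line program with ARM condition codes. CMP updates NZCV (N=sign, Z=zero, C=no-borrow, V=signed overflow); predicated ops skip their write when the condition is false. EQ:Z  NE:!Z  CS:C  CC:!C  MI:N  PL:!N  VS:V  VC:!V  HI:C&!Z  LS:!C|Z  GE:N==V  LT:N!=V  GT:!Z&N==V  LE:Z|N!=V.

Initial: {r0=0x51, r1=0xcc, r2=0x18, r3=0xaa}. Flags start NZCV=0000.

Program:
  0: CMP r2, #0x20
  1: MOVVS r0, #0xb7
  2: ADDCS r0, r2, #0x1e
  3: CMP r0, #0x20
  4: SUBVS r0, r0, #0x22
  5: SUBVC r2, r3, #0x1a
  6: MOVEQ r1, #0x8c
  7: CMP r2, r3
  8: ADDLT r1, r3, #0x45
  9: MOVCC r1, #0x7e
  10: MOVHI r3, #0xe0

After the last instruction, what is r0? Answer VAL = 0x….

[0] flags=1000 → (cmp)
[1] flags=1000 VS?F → skip
[2] flags=1000 CS?F → skip
[3] flags=0010 → (cmp)
[4] flags=0010 VS?F → skip
[5] flags=0010 VC?T → r2=0x90
[6] flags=0010 EQ?F → skip
[7] flags=1000 → (cmp)
[8] flags=1000 LT?T → r1=0xef
[9] flags=1000 CC?T → r1=0x7e
[10] flags=1000 HI?F → skip

VAL = 0x51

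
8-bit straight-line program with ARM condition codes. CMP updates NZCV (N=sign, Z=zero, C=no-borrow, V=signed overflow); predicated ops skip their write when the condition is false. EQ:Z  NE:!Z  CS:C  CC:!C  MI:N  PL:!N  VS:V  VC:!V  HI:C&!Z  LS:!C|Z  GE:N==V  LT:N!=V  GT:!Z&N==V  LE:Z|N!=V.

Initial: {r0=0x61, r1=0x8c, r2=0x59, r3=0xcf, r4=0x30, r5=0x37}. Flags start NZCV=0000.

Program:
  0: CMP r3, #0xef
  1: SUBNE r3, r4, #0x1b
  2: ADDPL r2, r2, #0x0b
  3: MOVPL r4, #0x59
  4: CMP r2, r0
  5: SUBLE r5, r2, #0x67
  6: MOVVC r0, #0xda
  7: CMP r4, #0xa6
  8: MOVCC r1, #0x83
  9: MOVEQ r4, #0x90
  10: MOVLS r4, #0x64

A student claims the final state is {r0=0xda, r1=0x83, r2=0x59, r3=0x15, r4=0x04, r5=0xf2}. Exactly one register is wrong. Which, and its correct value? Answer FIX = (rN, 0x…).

0: ✓ CMP  NZCV=1000
1: ✓ SUBNE  r3←0x15
2: · ADDPL
3: · MOVPL
4: ✓ CMP  NZCV=1000
5: ✓ SUBLE  r5←0xf2
6: ✓ MOVVC  r0←0xda
7: ✓ CMP  NZCV=1001
8: ✓ MOVCC  r1←0x83
9: · MOVEQ
10: ✓ MOVLS  r4←0x64

FIX = (r4, 0x64)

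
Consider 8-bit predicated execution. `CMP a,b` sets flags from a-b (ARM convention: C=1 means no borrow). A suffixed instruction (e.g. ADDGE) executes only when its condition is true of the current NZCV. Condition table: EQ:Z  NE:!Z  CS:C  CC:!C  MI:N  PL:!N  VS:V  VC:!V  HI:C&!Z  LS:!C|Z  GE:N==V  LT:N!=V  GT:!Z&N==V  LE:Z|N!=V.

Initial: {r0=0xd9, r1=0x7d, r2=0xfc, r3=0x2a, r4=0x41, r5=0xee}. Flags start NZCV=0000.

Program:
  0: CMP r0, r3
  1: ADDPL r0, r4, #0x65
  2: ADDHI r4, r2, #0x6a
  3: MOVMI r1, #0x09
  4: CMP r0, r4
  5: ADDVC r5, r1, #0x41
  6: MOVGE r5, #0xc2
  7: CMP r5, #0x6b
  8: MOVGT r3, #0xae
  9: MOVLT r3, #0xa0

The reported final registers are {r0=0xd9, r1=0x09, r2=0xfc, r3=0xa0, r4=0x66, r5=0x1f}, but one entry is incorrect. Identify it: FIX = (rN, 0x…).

FIX = (r5, 0xee)

0: ✓ CMP  NZCV=1010
1: · ADDPL
2: ✓ ADDHI  r4←0x66
3: ✓ MOVMI  r1←0x09
4: ✓ CMP  NZCV=0011
5: · ADDVC
6: · MOVGE
7: ✓ CMP  NZCV=1010
8: · MOVGT
9: ✓ MOVLT  r3←0xa0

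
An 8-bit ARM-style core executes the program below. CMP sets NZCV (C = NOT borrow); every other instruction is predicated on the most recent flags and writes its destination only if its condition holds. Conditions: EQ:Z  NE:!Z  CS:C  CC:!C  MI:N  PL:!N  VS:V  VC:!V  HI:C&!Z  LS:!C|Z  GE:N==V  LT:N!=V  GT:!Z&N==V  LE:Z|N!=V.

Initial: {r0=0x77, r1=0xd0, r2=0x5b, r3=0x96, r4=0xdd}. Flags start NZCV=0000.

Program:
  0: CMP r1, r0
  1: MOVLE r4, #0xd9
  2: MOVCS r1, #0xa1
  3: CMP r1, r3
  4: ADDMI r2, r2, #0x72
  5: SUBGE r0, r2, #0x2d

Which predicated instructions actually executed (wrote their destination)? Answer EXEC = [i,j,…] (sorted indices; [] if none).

0: ✓ CMP  NZCV=0011
1: ✓ MOVLE  r4←0xd9
2: ✓ MOVCS  r1←0xa1
3: ✓ CMP  NZCV=0010
4: · ADDMI
5: ✓ SUBGE  r0←0x2e

EXEC = [1,2,5]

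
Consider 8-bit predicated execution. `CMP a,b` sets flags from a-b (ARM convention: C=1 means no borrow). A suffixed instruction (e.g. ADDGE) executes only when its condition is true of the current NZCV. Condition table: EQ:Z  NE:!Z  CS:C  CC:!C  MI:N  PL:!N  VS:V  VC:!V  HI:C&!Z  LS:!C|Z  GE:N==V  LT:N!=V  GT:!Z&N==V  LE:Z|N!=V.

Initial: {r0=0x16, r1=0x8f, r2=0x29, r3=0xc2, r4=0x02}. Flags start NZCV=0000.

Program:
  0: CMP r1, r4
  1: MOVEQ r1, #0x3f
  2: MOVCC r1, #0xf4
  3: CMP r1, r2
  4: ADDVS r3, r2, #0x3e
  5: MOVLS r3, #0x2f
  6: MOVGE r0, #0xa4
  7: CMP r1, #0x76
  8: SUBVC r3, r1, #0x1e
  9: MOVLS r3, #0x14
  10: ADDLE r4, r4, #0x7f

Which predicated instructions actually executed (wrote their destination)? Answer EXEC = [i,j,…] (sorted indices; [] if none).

0: ✓ CMP  NZCV=1010
1: · MOVEQ
2: · MOVCC
3: ✓ CMP  NZCV=0011
4: ✓ ADDVS  r3←0x67
5: · MOVLS
6: · MOVGE
7: ✓ CMP  NZCV=0011
8: · SUBVC
9: · MOVLS
10: ✓ ADDLE  r4←0x81

EXEC = [4,10]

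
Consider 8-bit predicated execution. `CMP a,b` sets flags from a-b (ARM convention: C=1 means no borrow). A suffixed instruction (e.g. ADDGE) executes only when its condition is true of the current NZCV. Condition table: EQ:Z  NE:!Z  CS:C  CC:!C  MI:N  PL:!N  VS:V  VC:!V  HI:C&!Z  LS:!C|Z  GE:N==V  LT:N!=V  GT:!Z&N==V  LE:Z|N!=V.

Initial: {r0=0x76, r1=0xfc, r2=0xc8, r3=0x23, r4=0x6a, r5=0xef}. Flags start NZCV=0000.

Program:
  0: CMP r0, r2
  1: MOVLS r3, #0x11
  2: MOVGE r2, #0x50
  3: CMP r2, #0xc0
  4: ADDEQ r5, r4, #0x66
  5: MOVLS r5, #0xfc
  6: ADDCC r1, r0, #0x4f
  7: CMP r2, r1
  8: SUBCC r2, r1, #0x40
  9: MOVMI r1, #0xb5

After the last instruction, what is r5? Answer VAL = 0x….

[0] flags=1001 → (cmp)
[1] flags=1001 LS?T → r3=0x11
[2] flags=1001 GE?T → r2=0x50
[3] flags=1001 → (cmp)
[4] flags=1001 EQ?F → skip
[5] flags=1001 LS?T → r5=0xfc
[6] flags=1001 CC?T → r1=0xc5
[7] flags=1001 → (cmp)
[8] flags=1001 CC?T → r2=0x85
[9] flags=1001 MI?T → r1=0xb5

VAL = 0xfc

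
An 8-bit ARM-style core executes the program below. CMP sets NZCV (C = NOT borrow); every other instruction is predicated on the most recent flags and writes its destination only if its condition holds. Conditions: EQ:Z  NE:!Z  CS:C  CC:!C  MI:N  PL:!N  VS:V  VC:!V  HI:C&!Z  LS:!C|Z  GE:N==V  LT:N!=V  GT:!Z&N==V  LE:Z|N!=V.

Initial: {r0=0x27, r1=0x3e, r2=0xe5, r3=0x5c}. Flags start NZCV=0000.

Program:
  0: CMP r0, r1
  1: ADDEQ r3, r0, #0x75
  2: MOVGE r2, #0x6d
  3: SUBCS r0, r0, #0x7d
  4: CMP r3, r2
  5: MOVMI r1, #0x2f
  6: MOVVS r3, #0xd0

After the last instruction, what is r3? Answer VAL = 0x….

[0] flags=1000 → (cmp)
[1] flags=1000 EQ?F → skip
[2] flags=1000 GE?F → skip
[3] flags=1000 CS?F → skip
[4] flags=0000 → (cmp)
[5] flags=0000 MI?F → skip
[6] flags=0000 VS?F → skip

VAL = 0x5c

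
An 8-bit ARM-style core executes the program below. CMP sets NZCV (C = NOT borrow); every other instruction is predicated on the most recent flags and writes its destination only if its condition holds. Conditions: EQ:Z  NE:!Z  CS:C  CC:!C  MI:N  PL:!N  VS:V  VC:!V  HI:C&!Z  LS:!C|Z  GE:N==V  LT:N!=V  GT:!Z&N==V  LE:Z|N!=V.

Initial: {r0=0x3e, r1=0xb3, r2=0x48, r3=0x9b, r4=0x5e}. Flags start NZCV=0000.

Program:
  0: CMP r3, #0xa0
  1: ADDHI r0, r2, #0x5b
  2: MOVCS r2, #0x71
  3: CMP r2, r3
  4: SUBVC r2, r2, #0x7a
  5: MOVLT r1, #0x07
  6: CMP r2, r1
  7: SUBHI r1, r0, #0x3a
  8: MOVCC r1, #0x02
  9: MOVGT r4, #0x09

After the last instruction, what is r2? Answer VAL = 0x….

VAL = 0x48

0: ✓ CMP  NZCV=1000
1: · ADDHI
2: · MOVCS
3: ✓ CMP  NZCV=1001
4: · SUBVC
5: · MOVLT
6: ✓ CMP  NZCV=1001
7: · SUBHI
8: ✓ MOVCC  r1←0x02
9: ✓ MOVGT  r4←0x09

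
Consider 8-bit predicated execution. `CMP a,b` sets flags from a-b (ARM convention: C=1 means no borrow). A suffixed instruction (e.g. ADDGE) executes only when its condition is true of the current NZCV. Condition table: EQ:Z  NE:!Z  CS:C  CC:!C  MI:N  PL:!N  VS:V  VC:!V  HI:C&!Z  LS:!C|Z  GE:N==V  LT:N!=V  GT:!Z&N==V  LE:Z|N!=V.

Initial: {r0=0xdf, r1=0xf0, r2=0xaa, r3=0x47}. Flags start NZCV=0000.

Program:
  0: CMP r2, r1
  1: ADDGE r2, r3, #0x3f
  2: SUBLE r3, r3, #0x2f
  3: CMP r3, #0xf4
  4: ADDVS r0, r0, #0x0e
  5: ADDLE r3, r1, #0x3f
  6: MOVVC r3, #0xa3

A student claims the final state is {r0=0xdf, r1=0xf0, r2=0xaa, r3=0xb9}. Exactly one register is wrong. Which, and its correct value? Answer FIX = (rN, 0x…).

0: ✓ CMP  NZCV=1000
1: · ADDGE
2: ✓ SUBLE  r3←0x18
3: ✓ CMP  NZCV=0000
4: · ADDVS
5: · ADDLE
6: ✓ MOVVC  r3←0xa3

FIX = (r3, 0xa3)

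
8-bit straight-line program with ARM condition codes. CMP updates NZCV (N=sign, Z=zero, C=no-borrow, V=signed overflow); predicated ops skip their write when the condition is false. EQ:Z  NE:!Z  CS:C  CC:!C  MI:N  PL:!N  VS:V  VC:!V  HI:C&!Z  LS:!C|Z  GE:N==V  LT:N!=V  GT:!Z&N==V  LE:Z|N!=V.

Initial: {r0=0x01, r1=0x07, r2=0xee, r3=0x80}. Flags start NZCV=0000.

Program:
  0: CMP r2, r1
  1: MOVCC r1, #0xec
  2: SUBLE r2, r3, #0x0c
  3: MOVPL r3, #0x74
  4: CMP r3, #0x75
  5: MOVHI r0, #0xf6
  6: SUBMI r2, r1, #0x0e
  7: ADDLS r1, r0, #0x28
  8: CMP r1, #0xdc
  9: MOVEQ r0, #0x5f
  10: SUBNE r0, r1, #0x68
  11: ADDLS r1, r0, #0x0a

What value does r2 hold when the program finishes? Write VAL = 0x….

[0] flags=1010 → (cmp)
[1] flags=1010 CC?F → skip
[2] flags=1010 LE?T → r2=0x74
[3] flags=1010 PL?F → skip
[4] flags=0011 → (cmp)
[5] flags=0011 HI?T → r0=0xf6
[6] flags=0011 MI?F → skip
[7] flags=0011 LS?F → skip
[8] flags=0000 → (cmp)
[9] flags=0000 EQ?F → skip
[10] flags=0000 NE?T → r0=0x9f
[11] flags=0000 LS?T → r1=0xa9

VAL = 0x74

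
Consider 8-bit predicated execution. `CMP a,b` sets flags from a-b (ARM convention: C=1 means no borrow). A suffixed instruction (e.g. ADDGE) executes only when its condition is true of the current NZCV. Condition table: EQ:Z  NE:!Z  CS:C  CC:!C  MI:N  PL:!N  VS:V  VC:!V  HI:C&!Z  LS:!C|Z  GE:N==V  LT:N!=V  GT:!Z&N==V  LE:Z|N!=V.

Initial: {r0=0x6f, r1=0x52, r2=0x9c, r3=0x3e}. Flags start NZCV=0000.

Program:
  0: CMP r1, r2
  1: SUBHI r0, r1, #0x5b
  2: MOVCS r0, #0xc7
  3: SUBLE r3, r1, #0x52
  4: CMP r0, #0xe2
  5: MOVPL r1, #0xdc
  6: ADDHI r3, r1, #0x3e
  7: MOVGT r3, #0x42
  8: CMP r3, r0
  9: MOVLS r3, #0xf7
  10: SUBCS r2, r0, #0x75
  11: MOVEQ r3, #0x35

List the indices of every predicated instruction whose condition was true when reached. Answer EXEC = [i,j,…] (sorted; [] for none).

[0] flags=1001 → (cmp)
[1] flags=1001 HI?F → skip
[2] flags=1001 CS?F → skip
[3] flags=1001 LE?F → skip
[4] flags=1001 → (cmp)
[5] flags=1001 PL?F → skip
[6] flags=1001 HI?F → skip
[7] flags=1001 GT?T → r3=0x42
[8] flags=1000 → (cmp)
[9] flags=1000 LS?T → r3=0xf7
[10] flags=1000 CS?F → skip
[11] flags=1000 EQ?F → skip

EXEC = [7,9]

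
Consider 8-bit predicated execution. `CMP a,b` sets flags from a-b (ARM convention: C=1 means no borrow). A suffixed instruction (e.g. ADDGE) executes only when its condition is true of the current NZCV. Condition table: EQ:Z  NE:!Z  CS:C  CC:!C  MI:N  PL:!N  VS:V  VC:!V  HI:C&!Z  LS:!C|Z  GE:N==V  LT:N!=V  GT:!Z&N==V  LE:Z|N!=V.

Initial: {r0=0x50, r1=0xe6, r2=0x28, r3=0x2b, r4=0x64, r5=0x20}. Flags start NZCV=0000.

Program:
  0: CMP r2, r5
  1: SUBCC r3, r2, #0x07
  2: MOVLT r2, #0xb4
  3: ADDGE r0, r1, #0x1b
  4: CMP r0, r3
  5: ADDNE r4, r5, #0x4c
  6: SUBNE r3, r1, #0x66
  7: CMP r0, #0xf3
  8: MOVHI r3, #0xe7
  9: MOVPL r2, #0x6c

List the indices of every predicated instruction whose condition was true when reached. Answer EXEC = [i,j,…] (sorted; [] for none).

EXEC = [3,5,6,9]

[0] flags=0010 → (cmp)
[1] flags=0010 CC?F → skip
[2] flags=0010 LT?F → skip
[3] flags=0010 GE?T → r0=0x01
[4] flags=1000 → (cmp)
[5] flags=1000 NE?T → r4=0x6c
[6] flags=1000 NE?T → r3=0x80
[7] flags=0000 → (cmp)
[8] flags=0000 HI?F → skip
[9] flags=0000 PL?T → r2=0x6c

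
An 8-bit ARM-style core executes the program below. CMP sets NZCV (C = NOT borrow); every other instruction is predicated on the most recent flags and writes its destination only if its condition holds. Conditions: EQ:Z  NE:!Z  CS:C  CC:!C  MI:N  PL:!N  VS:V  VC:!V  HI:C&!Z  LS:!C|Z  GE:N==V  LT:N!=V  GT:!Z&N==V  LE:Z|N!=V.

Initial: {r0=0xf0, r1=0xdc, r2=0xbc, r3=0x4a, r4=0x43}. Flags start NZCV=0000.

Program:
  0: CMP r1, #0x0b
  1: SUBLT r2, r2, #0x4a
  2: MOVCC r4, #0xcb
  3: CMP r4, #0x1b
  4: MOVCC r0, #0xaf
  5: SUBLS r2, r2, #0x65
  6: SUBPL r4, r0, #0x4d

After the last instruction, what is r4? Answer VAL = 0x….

[0] flags=1010 → (cmp)
[1] flags=1010 LT?T → r2=0x72
[2] flags=1010 CC?F → skip
[3] flags=0010 → (cmp)
[4] flags=0010 CC?F → skip
[5] flags=0010 LS?F → skip
[6] flags=0010 PL?T → r4=0xa3

VAL = 0xa3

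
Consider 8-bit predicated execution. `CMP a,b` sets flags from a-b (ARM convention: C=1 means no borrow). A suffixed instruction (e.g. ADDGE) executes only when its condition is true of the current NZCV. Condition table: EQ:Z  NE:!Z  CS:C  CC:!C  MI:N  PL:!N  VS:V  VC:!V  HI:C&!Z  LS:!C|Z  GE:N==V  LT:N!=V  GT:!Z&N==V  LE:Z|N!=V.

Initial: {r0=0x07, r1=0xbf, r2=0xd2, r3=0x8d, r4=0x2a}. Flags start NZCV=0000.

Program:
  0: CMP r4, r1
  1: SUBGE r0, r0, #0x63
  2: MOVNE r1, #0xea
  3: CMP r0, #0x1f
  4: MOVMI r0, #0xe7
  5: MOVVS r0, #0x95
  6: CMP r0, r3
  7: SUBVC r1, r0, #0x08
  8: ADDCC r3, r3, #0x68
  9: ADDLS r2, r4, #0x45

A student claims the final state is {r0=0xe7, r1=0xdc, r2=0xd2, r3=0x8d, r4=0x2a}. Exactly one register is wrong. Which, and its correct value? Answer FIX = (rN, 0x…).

FIX = (r1, 0xdf)

0: ✓ CMP  NZCV=0000
1: ✓ SUBGE  r0←0xa4
2: ✓ MOVNE  r1←0xea
3: ✓ CMP  NZCV=1010
4: ✓ MOVMI  r0←0xe7
5: · MOVVS
6: ✓ CMP  NZCV=0010
7: ✓ SUBVC  r1←0xdf
8: · ADDCC
9: · ADDLS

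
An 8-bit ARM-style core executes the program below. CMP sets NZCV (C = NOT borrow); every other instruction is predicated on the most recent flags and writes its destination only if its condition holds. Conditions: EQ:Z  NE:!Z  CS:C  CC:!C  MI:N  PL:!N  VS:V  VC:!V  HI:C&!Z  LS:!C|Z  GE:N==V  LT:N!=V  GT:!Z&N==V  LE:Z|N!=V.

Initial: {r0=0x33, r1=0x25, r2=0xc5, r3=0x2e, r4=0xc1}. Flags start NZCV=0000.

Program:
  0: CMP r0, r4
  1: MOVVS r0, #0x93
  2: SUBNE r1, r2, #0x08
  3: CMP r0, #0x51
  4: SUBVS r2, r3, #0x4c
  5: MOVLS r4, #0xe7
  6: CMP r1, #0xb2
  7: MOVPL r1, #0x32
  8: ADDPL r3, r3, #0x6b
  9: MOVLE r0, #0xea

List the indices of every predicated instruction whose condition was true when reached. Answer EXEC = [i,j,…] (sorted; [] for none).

[0] flags=0000 → (cmp)
[1] flags=0000 VS?F → skip
[2] flags=0000 NE?T → r1=0xbd
[3] flags=1000 → (cmp)
[4] flags=1000 VS?F → skip
[5] flags=1000 LS?T → r4=0xe7
[6] flags=0010 → (cmp)
[7] flags=0010 PL?T → r1=0x32
[8] flags=0010 PL?T → r3=0x99
[9] flags=0010 LE?F → skip

EXEC = [2,5,7,8]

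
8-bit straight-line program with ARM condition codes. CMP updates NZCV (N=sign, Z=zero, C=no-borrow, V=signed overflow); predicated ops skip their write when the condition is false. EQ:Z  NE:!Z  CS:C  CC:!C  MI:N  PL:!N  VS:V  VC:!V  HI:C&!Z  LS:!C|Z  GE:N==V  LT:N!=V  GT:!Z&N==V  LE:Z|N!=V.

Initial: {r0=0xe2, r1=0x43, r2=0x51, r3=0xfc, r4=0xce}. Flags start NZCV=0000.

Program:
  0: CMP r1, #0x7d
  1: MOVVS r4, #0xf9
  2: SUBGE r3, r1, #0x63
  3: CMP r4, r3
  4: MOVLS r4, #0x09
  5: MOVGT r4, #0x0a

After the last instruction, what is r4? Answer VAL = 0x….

[0] flags=1000 → (cmp)
[1] flags=1000 VS?F → skip
[2] flags=1000 GE?F → skip
[3] flags=1000 → (cmp)
[4] flags=1000 LS?T → r4=0x09
[5] flags=1000 GT?F → skip

VAL = 0x09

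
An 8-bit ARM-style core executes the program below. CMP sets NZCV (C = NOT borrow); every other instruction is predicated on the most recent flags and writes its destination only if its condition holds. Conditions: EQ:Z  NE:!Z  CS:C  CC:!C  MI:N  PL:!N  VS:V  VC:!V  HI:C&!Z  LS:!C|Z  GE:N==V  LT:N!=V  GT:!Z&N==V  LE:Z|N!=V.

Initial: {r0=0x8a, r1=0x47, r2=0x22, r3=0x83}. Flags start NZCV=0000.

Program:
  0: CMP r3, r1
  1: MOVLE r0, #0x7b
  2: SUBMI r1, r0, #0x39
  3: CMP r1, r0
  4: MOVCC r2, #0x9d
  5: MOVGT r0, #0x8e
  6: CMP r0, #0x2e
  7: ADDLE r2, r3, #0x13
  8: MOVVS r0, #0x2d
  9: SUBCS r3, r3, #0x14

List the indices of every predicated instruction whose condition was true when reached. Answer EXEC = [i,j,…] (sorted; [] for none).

0: ✓ CMP  NZCV=0011
1: ✓ MOVLE  r0←0x7b
2: · SUBMI
3: ✓ CMP  NZCV=1000
4: ✓ MOVCC  r2←0x9d
5: · MOVGT
6: ✓ CMP  NZCV=0010
7: · ADDLE
8: · MOVVS
9: ✓ SUBCS  r3←0x6f

EXEC = [1,4,9]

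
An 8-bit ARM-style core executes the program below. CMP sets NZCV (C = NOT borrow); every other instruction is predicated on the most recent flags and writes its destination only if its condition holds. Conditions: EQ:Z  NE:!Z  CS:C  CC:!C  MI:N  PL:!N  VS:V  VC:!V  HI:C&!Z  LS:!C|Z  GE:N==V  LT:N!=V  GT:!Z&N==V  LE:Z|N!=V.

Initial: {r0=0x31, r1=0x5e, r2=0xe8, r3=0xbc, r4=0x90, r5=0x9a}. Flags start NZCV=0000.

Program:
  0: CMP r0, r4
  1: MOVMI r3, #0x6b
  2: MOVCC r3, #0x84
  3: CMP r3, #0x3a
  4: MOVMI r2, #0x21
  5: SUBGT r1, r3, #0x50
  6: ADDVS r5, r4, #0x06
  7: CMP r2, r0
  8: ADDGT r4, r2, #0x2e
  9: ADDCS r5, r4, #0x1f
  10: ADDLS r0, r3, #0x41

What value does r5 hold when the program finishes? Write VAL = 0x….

[0] flags=1001 → (cmp)
[1] flags=1001 MI?T → r3=0x6b
[2] flags=1001 CC?T → r3=0x84
[3] flags=0011 → (cmp)
[4] flags=0011 MI?F → skip
[5] flags=0011 GT?F → skip
[6] flags=0011 VS?T → r5=0x96
[7] flags=1010 → (cmp)
[8] flags=1010 GT?F → skip
[9] flags=1010 CS?T → r5=0xaf
[10] flags=1010 LS?F → skip

VAL = 0xaf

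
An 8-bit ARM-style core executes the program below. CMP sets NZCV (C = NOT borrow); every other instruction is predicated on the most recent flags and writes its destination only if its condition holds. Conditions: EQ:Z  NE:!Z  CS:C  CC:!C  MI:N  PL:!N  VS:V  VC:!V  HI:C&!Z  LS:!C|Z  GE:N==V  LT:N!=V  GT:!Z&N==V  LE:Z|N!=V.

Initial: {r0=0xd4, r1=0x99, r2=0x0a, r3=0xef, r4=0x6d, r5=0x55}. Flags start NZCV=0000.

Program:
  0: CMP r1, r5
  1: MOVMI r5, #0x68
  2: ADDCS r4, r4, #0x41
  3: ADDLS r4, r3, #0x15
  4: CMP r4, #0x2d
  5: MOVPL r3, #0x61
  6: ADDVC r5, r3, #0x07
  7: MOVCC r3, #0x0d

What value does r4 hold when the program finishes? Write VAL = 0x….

[0] flags=0011 → (cmp)
[1] flags=0011 MI?F → skip
[2] flags=0011 CS?T → r4=0xae
[3] flags=0011 LS?F → skip
[4] flags=1010 → (cmp)
[5] flags=1010 PL?F → skip
[6] flags=1010 VC?T → r5=0xf6
[7] flags=1010 CC?F → skip

VAL = 0xae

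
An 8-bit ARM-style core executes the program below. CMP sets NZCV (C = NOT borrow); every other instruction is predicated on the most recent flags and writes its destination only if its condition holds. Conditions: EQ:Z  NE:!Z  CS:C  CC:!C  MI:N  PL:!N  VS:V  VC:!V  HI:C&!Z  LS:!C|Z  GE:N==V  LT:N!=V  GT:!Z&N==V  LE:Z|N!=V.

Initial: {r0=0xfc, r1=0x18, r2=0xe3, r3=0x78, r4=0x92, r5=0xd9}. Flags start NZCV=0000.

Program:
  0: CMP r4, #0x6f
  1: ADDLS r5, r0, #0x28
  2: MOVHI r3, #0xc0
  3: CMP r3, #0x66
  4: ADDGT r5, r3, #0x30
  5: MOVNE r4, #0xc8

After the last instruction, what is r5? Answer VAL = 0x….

VAL = 0xd9

0: ✓ CMP  NZCV=0011
1: · ADDLS
2: ✓ MOVHI  r3←0xc0
3: ✓ CMP  NZCV=0011
4: · ADDGT
5: ✓ MOVNE  r4←0xc8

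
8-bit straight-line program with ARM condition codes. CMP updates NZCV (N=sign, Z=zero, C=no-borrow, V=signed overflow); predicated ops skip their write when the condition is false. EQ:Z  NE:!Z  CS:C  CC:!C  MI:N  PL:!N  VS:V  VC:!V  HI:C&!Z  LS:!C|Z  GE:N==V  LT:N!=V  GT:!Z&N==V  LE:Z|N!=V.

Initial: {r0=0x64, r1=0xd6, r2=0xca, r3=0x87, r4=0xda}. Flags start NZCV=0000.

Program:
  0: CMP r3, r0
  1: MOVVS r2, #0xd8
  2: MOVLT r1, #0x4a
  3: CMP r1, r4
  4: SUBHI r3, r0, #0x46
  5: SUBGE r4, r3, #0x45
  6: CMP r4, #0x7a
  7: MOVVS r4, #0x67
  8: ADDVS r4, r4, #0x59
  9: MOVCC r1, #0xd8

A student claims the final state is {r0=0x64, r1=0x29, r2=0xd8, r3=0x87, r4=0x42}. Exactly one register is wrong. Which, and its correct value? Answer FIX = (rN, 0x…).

FIX = (r1, 0xd8)

[0] flags=0011 → (cmp)
[1] flags=0011 VS?T → r2=0xd8
[2] flags=0011 LT?T → r1=0x4a
[3] flags=0000 → (cmp)
[4] flags=0000 HI?F → skip
[5] flags=0000 GE?T → r4=0x42
[6] flags=1000 → (cmp)
[7] flags=1000 VS?F → skip
[8] flags=1000 VS?F → skip
[9] flags=1000 CC?T → r1=0xd8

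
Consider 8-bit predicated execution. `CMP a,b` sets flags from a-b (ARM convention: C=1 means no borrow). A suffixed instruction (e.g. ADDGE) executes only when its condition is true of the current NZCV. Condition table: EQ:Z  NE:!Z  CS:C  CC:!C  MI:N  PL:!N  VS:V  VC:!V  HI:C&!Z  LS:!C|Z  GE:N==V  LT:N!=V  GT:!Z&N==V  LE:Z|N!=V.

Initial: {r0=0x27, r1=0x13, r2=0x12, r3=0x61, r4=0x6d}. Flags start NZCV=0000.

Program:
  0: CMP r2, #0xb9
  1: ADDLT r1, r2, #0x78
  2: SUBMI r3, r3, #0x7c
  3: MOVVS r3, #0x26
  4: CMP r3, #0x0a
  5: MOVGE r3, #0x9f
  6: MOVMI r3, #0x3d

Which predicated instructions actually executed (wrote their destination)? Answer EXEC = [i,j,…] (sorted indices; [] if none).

EXEC = [5]

0: ✓ CMP  NZCV=0000
1: · ADDLT
2: · SUBMI
3: · MOVVS
4: ✓ CMP  NZCV=0010
5: ✓ MOVGE  r3←0x9f
6: · MOVMI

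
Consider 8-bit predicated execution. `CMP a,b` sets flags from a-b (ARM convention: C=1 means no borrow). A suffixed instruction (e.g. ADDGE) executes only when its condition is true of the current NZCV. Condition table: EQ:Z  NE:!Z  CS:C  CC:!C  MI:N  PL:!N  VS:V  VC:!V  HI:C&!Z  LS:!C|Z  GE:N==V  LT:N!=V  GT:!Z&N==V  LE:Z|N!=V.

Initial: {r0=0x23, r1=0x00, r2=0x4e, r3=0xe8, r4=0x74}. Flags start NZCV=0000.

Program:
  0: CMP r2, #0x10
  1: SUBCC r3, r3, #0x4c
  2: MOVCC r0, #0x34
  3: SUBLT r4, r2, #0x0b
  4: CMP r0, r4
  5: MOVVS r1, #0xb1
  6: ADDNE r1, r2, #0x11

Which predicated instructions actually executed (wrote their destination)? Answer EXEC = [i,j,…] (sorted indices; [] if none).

EXEC = [6]

[0] flags=0010 → (cmp)
[1] flags=0010 CC?F → skip
[2] flags=0010 CC?F → skip
[3] flags=0010 LT?F → skip
[4] flags=1000 → (cmp)
[5] flags=1000 VS?F → skip
[6] flags=1000 NE?T → r1=0x5f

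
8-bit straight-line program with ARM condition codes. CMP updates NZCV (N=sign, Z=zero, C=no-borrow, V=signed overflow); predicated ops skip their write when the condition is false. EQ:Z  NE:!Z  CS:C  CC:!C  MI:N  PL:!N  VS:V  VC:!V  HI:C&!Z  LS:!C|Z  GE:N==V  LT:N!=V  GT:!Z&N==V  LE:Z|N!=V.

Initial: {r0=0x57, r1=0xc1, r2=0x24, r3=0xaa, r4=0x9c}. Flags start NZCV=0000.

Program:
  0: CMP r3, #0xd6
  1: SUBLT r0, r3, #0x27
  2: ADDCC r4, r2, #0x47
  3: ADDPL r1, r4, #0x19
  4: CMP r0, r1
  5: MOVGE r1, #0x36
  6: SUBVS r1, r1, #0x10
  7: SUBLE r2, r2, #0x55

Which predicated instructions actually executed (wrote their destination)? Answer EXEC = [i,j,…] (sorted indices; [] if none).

0: ✓ CMP  NZCV=1000
1: ✓ SUBLT  r0←0x83
2: ✓ ADDCC  r4←0x6b
3: · ADDPL
4: ✓ CMP  NZCV=1000
5: · MOVGE
6: · SUBVS
7: ✓ SUBLE  r2←0xcf

EXEC = [1,2,7]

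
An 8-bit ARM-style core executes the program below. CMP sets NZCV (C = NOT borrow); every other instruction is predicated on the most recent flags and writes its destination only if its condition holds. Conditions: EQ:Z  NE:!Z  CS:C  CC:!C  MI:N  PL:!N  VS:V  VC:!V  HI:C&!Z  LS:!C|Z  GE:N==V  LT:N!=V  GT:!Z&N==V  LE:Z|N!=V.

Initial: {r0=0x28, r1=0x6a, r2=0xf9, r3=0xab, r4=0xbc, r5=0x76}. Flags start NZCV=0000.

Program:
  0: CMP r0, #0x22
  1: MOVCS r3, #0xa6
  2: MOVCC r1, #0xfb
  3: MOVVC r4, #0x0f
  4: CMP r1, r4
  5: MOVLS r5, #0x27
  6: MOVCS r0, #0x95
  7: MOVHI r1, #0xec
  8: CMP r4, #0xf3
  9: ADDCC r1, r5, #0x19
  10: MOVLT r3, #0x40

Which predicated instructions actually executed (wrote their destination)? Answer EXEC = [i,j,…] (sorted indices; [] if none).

0: ✓ CMP  NZCV=0010
1: ✓ MOVCS  r3←0xa6
2: · MOVCC
3: ✓ MOVVC  r4←0x0f
4: ✓ CMP  NZCV=0010
5: · MOVLS
6: ✓ MOVCS  r0←0x95
7: ✓ MOVHI  r1←0xec
8: ✓ CMP  NZCV=0000
9: ✓ ADDCC  r1←0x8f
10: · MOVLT

EXEC = [1,3,6,7,9]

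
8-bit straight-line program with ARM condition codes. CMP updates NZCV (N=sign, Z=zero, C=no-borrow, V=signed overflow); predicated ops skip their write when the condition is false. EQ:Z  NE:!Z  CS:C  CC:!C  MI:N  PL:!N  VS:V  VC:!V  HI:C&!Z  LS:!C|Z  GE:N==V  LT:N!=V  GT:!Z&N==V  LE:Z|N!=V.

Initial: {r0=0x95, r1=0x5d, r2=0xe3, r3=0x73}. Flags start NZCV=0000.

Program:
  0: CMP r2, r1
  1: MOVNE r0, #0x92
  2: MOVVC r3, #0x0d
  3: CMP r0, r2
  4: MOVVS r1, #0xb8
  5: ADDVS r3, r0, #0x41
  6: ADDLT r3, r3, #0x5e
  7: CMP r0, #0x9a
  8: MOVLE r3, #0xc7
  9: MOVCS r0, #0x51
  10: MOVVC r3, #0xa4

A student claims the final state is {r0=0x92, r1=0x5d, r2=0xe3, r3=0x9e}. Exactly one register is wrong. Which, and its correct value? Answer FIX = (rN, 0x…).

FIX = (r3, 0xa4)

[0] flags=1010 → (cmp)
[1] flags=1010 NE?T → r0=0x92
[2] flags=1010 VC?T → r3=0x0d
[3] flags=1000 → (cmp)
[4] flags=1000 VS?F → skip
[5] flags=1000 VS?F → skip
[6] flags=1000 LT?T → r3=0x6b
[7] flags=1000 → (cmp)
[8] flags=1000 LE?T → r3=0xc7
[9] flags=1000 CS?F → skip
[10] flags=1000 VC?T → r3=0xa4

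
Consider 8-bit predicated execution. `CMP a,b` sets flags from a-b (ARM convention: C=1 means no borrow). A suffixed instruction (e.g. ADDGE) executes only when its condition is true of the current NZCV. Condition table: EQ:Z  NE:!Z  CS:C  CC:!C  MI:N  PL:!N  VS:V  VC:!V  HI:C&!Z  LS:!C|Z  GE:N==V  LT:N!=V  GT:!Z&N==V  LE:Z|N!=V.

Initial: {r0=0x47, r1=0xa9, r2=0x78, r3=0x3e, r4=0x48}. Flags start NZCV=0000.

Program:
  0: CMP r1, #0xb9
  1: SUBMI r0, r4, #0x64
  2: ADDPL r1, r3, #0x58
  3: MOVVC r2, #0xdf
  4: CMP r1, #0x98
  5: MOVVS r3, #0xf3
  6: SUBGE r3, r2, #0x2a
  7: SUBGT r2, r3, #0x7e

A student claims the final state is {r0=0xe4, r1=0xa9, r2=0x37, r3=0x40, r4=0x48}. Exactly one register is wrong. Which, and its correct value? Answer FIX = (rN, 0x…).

FIX = (r3, 0xb5)

0: ✓ CMP  NZCV=1000
1: ✓ SUBMI  r0←0xe4
2: · ADDPL
3: ✓ MOVVC  r2←0xdf
4: ✓ CMP  NZCV=0010
5: · MOVVS
6: ✓ SUBGE  r3←0xb5
7: ✓ SUBGT  r2←0x37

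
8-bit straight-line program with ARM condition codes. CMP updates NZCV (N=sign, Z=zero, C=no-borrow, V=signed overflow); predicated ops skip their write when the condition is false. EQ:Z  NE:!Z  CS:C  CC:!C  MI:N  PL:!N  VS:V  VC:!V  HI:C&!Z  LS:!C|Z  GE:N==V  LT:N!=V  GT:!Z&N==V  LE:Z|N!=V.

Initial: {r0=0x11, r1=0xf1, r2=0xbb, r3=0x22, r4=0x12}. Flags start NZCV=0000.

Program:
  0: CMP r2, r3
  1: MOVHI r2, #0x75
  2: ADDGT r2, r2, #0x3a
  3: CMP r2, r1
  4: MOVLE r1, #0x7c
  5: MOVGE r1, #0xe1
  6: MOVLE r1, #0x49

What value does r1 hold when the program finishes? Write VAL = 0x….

VAL = 0xe1

0: ✓ CMP  NZCV=1010
1: ✓ MOVHI  r2←0x75
2: · ADDGT
3: ✓ CMP  NZCV=1001
4: · MOVLE
5: ✓ MOVGE  r1←0xe1
6: · MOVLE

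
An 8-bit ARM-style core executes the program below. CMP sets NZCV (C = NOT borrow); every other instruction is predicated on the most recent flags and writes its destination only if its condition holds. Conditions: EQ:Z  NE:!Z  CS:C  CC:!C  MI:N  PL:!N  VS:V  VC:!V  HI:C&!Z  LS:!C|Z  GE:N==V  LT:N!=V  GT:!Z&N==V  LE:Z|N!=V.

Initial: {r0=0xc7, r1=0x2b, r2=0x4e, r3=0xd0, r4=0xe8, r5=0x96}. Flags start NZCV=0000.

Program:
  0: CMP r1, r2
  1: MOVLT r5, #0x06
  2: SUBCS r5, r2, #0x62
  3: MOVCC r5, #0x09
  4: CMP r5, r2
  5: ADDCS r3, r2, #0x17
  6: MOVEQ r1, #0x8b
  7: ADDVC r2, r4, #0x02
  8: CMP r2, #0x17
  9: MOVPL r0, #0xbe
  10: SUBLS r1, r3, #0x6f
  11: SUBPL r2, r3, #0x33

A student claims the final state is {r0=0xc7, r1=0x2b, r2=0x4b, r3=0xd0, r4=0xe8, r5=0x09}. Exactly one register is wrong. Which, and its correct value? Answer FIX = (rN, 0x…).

FIX = (r2, 0xea)

0: ✓ CMP  NZCV=1000
1: ✓ MOVLT  r5←0x06
2: · SUBCS
3: ✓ MOVCC  r5←0x09
4: ✓ CMP  NZCV=1000
5: · ADDCS
6: · MOVEQ
7: ✓ ADDVC  r2←0xea
8: ✓ CMP  NZCV=1010
9: · MOVPL
10: · SUBLS
11: · SUBPL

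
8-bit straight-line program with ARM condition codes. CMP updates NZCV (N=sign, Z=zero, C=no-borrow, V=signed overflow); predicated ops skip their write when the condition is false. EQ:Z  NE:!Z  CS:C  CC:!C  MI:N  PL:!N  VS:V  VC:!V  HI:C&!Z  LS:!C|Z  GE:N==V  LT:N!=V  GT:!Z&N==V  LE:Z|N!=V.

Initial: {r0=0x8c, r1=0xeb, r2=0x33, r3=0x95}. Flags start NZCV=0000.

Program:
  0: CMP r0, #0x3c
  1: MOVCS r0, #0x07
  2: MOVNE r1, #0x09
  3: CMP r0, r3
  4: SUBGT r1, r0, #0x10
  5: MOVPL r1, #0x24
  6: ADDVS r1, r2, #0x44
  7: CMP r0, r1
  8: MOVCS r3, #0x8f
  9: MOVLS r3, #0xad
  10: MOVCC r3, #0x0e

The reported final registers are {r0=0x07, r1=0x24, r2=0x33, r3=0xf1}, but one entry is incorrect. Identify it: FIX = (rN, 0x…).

0: ✓ CMP  NZCV=0011
1: ✓ MOVCS  r0←0x07
2: ✓ MOVNE  r1←0x09
3: ✓ CMP  NZCV=0000
4: ✓ SUBGT  r1←0xf7
5: ✓ MOVPL  r1←0x24
6: · ADDVS
7: ✓ CMP  NZCV=1000
8: · MOVCS
9: ✓ MOVLS  r3←0xad
10: ✓ MOVCC  r3←0x0e

FIX = (r3, 0x0e)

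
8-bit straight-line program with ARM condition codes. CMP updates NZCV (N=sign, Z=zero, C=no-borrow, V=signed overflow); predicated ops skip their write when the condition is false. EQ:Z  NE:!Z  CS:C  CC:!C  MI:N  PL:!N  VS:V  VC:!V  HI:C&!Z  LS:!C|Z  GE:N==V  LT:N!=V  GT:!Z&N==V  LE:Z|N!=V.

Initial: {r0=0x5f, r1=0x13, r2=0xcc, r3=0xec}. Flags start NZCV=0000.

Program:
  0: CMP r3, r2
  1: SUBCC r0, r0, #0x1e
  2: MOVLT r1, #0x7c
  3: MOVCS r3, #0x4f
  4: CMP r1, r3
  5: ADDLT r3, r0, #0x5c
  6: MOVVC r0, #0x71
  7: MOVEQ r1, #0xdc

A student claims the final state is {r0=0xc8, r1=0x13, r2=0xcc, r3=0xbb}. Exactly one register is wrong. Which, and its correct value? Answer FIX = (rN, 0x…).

0: ✓ CMP  NZCV=0010
1: · SUBCC
2: · MOVLT
3: ✓ MOVCS  r3←0x4f
4: ✓ CMP  NZCV=1000
5: ✓ ADDLT  r3←0xbb
6: ✓ MOVVC  r0←0x71
7: · MOVEQ

FIX = (r0, 0x71)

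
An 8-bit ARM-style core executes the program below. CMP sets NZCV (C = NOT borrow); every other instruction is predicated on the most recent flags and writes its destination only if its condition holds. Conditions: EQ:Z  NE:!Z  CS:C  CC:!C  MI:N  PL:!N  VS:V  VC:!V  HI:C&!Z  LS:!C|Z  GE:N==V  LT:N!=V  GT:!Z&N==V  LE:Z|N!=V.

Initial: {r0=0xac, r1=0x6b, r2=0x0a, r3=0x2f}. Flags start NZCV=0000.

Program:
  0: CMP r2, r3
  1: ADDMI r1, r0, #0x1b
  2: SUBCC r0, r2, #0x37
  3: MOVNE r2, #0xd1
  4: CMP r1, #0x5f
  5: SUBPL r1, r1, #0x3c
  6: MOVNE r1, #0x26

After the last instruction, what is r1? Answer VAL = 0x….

[0] flags=1000 → (cmp)
[1] flags=1000 MI?T → r1=0xc7
[2] flags=1000 CC?T → r0=0xd3
[3] flags=1000 NE?T → r2=0xd1
[4] flags=0011 → (cmp)
[5] flags=0011 PL?T → r1=0x8b
[6] flags=0011 NE?T → r1=0x26

VAL = 0x26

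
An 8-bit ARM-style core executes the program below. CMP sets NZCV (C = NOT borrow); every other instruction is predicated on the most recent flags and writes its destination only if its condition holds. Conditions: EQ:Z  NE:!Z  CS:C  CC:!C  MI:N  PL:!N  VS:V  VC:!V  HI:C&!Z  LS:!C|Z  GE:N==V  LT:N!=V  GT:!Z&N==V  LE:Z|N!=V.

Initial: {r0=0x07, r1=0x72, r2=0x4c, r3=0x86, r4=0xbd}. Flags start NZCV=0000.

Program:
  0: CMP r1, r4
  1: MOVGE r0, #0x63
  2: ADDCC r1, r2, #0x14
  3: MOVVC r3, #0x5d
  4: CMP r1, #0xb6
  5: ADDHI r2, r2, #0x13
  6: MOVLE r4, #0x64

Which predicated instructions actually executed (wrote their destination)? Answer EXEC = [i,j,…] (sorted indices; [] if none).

0: ✓ CMP  NZCV=1001
1: ✓ MOVGE  r0←0x63
2: ✓ ADDCC  r1←0x60
3: · MOVVC
4: ✓ CMP  NZCV=1001
5: · ADDHI
6: · MOVLE

EXEC = [1,2]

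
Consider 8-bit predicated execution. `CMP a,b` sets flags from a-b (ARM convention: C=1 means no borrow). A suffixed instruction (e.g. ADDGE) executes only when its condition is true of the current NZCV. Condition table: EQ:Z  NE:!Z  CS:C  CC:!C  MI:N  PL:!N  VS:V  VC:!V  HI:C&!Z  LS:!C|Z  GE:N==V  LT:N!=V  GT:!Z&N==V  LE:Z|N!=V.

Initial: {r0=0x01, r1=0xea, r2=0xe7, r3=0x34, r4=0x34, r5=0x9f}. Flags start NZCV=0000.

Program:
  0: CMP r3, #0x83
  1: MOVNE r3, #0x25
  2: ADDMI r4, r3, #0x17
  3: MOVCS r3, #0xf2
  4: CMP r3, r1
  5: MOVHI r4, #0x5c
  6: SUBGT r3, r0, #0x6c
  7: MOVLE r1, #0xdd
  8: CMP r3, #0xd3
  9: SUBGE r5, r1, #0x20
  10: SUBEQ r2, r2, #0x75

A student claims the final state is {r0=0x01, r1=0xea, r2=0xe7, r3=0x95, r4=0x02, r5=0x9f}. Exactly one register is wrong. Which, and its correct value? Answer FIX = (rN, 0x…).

FIX = (r4, 0x3c)

[0] flags=1001 → (cmp)
[1] flags=1001 NE?T → r3=0x25
[2] flags=1001 MI?T → r4=0x3c
[3] flags=1001 CS?F → skip
[4] flags=0000 → (cmp)
[5] flags=0000 HI?F → skip
[6] flags=0000 GT?T → r3=0x95
[7] flags=0000 LE?F → skip
[8] flags=1000 → (cmp)
[9] flags=1000 GE?F → skip
[10] flags=1000 EQ?F → skip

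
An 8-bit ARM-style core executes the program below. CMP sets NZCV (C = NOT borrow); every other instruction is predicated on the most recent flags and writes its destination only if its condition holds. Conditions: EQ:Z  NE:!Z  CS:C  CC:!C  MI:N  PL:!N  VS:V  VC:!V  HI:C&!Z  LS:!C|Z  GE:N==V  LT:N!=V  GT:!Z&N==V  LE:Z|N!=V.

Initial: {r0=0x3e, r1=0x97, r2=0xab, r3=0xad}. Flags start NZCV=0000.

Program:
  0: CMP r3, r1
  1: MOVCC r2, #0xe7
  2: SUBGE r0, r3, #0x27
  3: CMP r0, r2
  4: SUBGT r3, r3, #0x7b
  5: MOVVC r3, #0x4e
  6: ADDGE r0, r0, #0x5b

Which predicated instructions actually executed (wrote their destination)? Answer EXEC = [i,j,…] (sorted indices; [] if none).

EXEC = [2,5]

[0] flags=0010 → (cmp)
[1] flags=0010 CC?F → skip
[2] flags=0010 GE?T → r0=0x86
[3] flags=1000 → (cmp)
[4] flags=1000 GT?F → skip
[5] flags=1000 VC?T → r3=0x4e
[6] flags=1000 GE?F → skip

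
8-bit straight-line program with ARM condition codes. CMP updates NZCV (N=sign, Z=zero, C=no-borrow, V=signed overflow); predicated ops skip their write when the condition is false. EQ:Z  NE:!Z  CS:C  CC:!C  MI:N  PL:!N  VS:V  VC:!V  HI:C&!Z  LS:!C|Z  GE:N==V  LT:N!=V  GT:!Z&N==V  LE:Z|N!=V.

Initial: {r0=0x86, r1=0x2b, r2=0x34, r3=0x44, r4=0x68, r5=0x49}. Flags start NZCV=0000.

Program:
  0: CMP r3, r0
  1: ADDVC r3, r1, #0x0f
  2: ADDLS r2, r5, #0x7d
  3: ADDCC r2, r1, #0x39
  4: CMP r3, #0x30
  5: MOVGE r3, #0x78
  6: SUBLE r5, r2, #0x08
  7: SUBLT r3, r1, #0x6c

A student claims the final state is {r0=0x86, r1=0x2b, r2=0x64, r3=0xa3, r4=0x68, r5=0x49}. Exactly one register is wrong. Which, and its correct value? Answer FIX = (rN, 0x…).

FIX = (r3, 0x78)

[0] flags=1001 → (cmp)
[1] flags=1001 VC?F → skip
[2] flags=1001 LS?T → r2=0xc6
[3] flags=1001 CC?T → r2=0x64
[4] flags=0010 → (cmp)
[5] flags=0010 GE?T → r3=0x78
[6] flags=0010 LE?F → skip
[7] flags=0010 LT?F → skip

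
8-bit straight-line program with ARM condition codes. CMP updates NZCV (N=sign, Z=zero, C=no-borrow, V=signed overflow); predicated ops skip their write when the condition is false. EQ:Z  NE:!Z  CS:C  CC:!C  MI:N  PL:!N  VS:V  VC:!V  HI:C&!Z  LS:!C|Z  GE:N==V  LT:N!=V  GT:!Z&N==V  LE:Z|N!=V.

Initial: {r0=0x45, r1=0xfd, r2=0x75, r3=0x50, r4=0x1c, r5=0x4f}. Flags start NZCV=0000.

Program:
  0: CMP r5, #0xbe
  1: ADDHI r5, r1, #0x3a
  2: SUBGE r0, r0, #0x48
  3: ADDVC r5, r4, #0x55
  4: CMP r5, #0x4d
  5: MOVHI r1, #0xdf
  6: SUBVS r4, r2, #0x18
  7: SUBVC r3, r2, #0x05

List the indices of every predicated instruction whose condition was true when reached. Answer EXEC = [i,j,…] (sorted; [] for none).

EXEC = [2,5,7]

0: ✓ CMP  NZCV=1001
1: · ADDHI
2: ✓ SUBGE  r0←0xfd
3: · ADDVC
4: ✓ CMP  NZCV=0010
5: ✓ MOVHI  r1←0xdf
6: · SUBVS
7: ✓ SUBVC  r3←0x70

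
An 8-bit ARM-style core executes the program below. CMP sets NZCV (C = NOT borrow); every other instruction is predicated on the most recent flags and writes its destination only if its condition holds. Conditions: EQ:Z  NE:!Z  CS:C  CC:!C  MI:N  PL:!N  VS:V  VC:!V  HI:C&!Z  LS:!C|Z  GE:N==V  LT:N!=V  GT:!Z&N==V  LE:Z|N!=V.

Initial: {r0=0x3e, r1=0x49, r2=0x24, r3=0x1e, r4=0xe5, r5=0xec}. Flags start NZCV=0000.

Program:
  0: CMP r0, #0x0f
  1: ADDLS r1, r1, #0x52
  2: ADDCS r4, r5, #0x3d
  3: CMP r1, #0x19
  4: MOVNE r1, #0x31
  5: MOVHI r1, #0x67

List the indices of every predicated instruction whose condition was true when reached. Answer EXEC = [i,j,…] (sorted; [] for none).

[0] flags=0010 → (cmp)
[1] flags=0010 LS?F → skip
[2] flags=0010 CS?T → r4=0x29
[3] flags=0010 → (cmp)
[4] flags=0010 NE?T → r1=0x31
[5] flags=0010 HI?T → r1=0x67

EXEC = [2,4,5]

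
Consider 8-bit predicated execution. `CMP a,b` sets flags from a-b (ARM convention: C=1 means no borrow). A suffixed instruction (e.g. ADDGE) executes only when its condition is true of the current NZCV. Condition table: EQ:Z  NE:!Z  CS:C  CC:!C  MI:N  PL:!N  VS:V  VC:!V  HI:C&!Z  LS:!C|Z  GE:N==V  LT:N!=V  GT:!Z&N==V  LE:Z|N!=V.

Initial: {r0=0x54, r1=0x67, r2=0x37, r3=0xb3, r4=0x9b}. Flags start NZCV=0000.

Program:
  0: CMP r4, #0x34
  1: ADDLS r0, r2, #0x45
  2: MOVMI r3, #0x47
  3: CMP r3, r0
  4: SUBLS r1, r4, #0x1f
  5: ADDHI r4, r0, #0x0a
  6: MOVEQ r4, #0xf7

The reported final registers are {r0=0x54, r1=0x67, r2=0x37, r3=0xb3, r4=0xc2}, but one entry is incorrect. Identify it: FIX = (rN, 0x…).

FIX = (r4, 0x5e)

0: ✓ CMP  NZCV=0011
1: · ADDLS
2: · MOVMI
3: ✓ CMP  NZCV=0011
4: · SUBLS
5: ✓ ADDHI  r4←0x5e
6: · MOVEQ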